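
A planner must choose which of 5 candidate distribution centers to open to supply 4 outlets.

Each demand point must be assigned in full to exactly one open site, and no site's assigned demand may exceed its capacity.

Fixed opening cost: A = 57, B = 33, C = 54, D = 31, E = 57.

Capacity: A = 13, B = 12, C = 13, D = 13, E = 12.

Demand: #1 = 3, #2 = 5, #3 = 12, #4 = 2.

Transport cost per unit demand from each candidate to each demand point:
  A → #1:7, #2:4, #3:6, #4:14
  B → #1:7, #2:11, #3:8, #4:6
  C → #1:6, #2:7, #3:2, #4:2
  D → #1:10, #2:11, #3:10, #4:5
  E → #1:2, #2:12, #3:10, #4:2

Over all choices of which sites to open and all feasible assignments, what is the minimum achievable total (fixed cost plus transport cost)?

199

Open {B, C}; cheapest assignment that respects the capacities:
  B (cap 12, load 10): #1, #2, #4 — cost 3×7 + 5×11 + 2×6 = 88
  C (cap 13, load 12): #3 — cost 12×2 = 24
  Shipping 112, fixed 87 → total 199.
  Any other capacity-feasible assignment to {B, C} ships for at least 112.
Compare {A, C}: its best feasible assignment gives total 204.
Compare {C, D}: its best feasible assignment gives total 204.
Every other set of open sites that can feasibly serve all demand totals ≥ 204 even under its best assignment. Minimum: 199.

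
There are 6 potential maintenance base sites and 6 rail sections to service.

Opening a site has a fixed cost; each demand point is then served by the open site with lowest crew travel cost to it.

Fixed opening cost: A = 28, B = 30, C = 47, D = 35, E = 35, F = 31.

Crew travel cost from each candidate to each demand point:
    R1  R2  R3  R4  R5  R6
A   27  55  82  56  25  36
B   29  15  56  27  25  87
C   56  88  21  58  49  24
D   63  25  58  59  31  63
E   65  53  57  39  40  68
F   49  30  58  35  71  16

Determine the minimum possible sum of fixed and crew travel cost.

218

Open {B, C}: assign each demand point to its cheapest open site.
  R1→B 29, R2→B 15, R3→C 21, R4→B 27, R5→B 25, R6→C 24
  crew travel cost 141, fixed 77 → total 218.
Compare {B, F}: crew travel cost 168 + fixed 61 = 229.
Compare {B, C, F}: crew travel cost 133 + fixed 108 = 241.
Compare {A, B}: crew travel cost 186 + fixed 58 = 244.
All other subsets cost ≥ 229. Minimum total cost: 218.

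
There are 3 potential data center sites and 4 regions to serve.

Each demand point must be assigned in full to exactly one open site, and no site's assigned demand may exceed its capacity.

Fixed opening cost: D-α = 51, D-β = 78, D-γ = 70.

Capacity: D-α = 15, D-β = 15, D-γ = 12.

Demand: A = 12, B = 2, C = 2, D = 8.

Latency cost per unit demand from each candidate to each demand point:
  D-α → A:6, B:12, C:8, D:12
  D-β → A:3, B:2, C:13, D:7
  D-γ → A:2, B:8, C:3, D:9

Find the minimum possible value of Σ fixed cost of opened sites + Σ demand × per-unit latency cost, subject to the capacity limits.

Open {D-β, D-γ}; cheapest assignment that respects the capacities:
  D-β (cap 15, load 12): B, C, D — cost 2×2 + 2×13 + 8×7 = 86
  D-γ (cap 12, load 12): A — cost 12×2 = 24
  Shipping 110, fixed 148 → total 258.
  Any other capacity-feasible assignment to {D-β, D-γ} ships for at least 110.
Compare {D-α, D-β}: its best feasible assignment gives total 277.
Compare {D-α, D-γ}: its best feasible assignment gives total 281.
Every other set of open sites that can feasibly serve all demand totals ≥ 277 even under its best assignment. Minimum: 258.

258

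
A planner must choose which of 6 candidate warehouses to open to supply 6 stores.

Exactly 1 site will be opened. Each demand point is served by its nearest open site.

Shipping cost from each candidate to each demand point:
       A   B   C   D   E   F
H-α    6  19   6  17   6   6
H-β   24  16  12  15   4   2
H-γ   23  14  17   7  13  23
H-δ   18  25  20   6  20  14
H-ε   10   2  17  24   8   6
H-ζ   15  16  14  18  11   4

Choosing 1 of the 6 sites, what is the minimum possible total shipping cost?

60

Open {H-α}.
  A→H-α 6, B→H-α 19, C→H-α 6, D→H-α 17, E→H-α 6, F→H-α 6  ⇒ total 60.
Compare {H-ε}: total 67.
Compare {H-β}: total 73.
No size-1 selection does better; minimum is 60.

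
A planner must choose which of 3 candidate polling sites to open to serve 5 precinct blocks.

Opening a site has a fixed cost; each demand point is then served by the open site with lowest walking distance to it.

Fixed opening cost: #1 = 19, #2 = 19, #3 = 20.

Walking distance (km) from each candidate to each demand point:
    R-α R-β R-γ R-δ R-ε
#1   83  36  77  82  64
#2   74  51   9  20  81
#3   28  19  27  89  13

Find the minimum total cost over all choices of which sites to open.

Open {#2, #3}: assign each demand point to its cheapest open site.
  R-α→#3 28, R-β→#3 19, R-γ→#2 9, R-δ→#2 20, R-ε→#3 13
  walking distance 89, fixed 39 → total 128.
Compare {#1, #2, #3}: walking distance 89 + fixed 58 = 147.
Compare {#3}: walking distance 176 + fixed 20 = 196.
Compare {#1, #3}: walking distance 169 + fixed 39 = 208.
All other subsets cost ≥ 147. Minimum total cost: 128.

128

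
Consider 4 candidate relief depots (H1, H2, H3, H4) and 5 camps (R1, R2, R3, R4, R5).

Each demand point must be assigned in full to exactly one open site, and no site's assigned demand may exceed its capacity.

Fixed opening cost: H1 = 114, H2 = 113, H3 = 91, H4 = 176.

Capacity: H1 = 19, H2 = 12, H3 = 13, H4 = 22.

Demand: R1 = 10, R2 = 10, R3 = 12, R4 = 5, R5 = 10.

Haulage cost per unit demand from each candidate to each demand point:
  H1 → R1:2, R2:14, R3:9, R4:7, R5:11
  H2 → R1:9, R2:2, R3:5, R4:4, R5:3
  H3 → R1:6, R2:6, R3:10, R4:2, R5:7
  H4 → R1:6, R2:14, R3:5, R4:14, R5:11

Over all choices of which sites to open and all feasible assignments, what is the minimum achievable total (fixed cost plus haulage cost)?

648

Open {H1, H2, H4}; cheapest assignment that respects the capacities:
  H1 (cap 19, load 15): R1, R4 — cost 10×2 + 5×7 = 55
  H2 (cap 12, load 10): R2 — cost 10×2 = 20
  H4 (cap 22, load 22): R3, R5 — cost 12×5 + 10×11 = 170
  Shipping 245, fixed 403 → total 648.
  Any other capacity-feasible assignment to {H1, H2, H4} ships for at least 245.
Compare {H1, H3, H4}: its best feasible assignment gives total 666.
Compare {H1, H2, H3, H4}: its best feasible assignment gives total 699.
Every other set of open sites that can feasibly serve all demand totals ≥ 666 even under its best assignment. Minimum: 648.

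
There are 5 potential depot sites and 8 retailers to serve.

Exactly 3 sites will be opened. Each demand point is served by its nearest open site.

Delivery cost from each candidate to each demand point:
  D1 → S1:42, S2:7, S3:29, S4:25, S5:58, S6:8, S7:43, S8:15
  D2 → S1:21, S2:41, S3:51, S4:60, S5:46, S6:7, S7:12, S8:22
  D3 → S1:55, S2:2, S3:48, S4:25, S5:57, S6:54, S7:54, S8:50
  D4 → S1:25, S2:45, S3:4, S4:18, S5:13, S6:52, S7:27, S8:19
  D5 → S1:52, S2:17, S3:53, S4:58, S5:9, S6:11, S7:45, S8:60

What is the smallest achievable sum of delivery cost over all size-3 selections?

Open {D2, D3, D4}.
  S1→D2 21, S2→D3 2, S3→D4 4, S4→D4 18, S5→D4 13, S6→D2 7, S7→D2 12, S8→D4 19  ⇒ total 96.
Compare {D1, D2, D4}: total 97.
Compare {D2, D4, D5}: total 107.
No size-3 selection does better; minimum is 96.

96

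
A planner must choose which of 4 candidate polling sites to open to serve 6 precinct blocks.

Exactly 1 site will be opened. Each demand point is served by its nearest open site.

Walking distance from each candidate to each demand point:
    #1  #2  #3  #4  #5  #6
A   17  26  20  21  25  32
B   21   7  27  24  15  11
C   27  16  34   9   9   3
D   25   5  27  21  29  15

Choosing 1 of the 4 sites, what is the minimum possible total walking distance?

Open {C}.
  #1→C 27, #2→C 16, #3→C 34, #4→C 9, #5→C 9, #6→C 3  ⇒ total 98.
Compare {B}: total 105.
Compare {D}: total 122.
No size-1 selection does better; minimum is 98.

98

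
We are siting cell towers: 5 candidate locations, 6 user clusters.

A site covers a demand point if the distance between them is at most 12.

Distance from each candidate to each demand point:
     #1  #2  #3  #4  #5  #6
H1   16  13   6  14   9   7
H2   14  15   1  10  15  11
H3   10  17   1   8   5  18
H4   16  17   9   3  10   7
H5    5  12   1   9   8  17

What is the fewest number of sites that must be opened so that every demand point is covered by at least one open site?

Coverage sets (demand points within 12 of each site):
  H1: {#3, #5, #6}
  H2: {#3, #4, #6}
  H3: {#1, #3, #4, #5}
  H4: {#3, #4, #5, #6}
  H5: {#1, #2, #3, #4, #5}
No single site covers all 6 demand points.
But {H1, H5} covers everything, so the minimum is 2.

2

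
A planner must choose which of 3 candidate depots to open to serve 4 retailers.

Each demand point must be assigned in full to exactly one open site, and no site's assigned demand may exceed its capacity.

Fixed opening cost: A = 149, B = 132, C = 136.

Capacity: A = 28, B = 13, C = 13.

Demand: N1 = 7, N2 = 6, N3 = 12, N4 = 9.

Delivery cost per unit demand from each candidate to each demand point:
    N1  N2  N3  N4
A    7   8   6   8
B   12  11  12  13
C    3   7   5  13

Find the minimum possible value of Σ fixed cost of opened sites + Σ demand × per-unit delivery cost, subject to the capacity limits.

Open {A, C}; cheapest assignment that respects the capacities:
  A (cap 28, load 21): N3, N4 — cost 12×6 + 9×8 = 144
  C (cap 13, load 13): N1, N2 — cost 7×3 + 6×7 = 63
  Shipping 207, fixed 285 → total 492.
  Any other capacity-feasible assignment to {A, C} ships for at least 207.
Compare {A, B}: its best feasible assignment gives total 540.
Compare {A, B, C}: its best feasible assignment gives total 624.
Every other set of open sites that can feasibly serve all demand totals ≥ 540 even under its best assignment. Minimum: 492.

492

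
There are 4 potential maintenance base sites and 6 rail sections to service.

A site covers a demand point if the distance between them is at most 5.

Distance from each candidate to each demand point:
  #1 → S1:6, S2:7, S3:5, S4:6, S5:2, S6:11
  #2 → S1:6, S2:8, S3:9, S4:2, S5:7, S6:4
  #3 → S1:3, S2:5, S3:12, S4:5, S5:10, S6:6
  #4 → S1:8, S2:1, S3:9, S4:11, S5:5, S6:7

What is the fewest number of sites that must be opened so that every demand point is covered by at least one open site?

Coverage sets (demand points within 5 of each site):
  #1: {S3, S5}
  #2: {S4, S6}
  #3: {S1, S2, S4}
  #4: {S2, S5}
No 2 sites suffice: every size-2 union leaves at least one demand point uncovered.
But {#1, #2, #3} covers everything, so the minimum is 3.

3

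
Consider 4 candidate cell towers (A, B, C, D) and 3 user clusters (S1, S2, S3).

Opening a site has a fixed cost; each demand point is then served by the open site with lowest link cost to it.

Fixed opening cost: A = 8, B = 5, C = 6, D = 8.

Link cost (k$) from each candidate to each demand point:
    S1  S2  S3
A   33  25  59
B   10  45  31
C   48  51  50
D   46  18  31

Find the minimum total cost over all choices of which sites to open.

Open {B, D}: assign each demand point to its cheapest open site.
  S1→B 10, S2→D 18, S3→B 31
  link cost 59, fixed 13 → total 72.
Compare {B, C, D}: link cost 59 + fixed 19 = 78.
Compare {A, B}: link cost 66 + fixed 13 = 79.
Compare {A, B, D}: link cost 59 + fixed 21 = 80.
All other subsets cost ≥ 78. Minimum total cost: 72.

72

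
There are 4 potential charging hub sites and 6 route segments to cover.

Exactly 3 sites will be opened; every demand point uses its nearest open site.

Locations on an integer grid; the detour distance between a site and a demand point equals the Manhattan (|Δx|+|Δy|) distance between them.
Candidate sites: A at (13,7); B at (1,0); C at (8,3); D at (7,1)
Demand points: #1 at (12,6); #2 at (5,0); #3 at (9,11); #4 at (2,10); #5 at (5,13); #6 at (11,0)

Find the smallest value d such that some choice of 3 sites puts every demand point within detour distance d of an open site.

Open {A, B, C}.
  Farthest demand point is #5 at detour distance 13 (to C); all others are ≤ 13.
With {A, C, D} the worst case is 13.
With {B, C, D} the worst case is 13.
No size-3 selection achieves below 13.

13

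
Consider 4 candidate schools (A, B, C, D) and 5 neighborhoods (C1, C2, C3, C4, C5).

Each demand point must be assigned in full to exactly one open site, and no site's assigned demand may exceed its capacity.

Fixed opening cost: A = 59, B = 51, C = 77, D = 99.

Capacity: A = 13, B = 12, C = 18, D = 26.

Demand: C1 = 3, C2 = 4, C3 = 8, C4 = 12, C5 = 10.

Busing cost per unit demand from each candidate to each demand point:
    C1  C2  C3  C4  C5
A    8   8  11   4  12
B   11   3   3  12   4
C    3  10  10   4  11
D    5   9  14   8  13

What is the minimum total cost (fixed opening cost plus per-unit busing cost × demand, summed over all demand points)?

Open {A, B, C}; cheapest assignment that respects the capacities:
  A (cap 13, load 12): C4 — cost 12×4 = 48
  B (cap 12, load 12): C2, C3 — cost 4×3 + 8×3 = 36
  C (cap 18, load 13): C1, C5 — cost 3×3 + 10×11 = 119
  Shipping 203, fixed 187 → total 390.
  Any other capacity-feasible assignment to {A, B, C} ships for at least 203.
Compare {B, D}: its best feasible assignment gives total 427.
Compare {A, B, D}: its best feasible assignment gives total 438.
Every other set of open sites that can feasibly serve all demand totals ≥ 427 even under its best assignment. Minimum: 390.

390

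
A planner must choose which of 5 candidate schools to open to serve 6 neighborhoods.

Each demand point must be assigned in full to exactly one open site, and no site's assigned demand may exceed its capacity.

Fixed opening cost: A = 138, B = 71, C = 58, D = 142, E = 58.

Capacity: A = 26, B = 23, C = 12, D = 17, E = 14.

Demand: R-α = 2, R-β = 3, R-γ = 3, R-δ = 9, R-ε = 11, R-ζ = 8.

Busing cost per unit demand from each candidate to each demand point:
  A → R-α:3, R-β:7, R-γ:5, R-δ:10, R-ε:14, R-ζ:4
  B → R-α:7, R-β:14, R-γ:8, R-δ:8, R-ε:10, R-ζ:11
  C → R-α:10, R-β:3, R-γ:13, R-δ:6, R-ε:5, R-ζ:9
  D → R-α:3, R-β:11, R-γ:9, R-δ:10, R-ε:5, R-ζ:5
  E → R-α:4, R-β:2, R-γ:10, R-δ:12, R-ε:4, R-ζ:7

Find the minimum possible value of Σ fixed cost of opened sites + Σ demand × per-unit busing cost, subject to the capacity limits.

377

Open {B, E}; cheapest assignment that respects the capacities:
  B (cap 23, load 22): R-α, R-γ, R-δ, R-ζ — cost 2×7 + 3×8 + 9×8 + 8×11 = 198
  E (cap 14, load 14): R-β, R-ε — cost 3×2 + 11×4 = 50
  Shipping 248, fixed 129 → total 377.
  Any other capacity-feasible assignment to {B, E} ships for at least 248.
Compare {A, E}: its best feasible assignment gives total 389.
Compare {B, C, E}: its best feasible assignment gives total 408.
Every other set of open sites that can feasibly serve all demand totals ≥ 389 even under its best assignment. Minimum: 377.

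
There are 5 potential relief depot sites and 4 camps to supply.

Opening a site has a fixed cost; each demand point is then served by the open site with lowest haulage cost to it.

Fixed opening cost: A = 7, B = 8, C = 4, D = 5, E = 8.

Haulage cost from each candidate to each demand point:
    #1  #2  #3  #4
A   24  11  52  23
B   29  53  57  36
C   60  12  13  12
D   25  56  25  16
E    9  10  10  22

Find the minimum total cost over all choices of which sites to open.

Open {C, E}: assign each demand point to its cheapest open site.
  #1→E 9, #2→E 10, #3→E 10, #4→C 12
  haulage cost 41, fixed 12 → total 53.
Compare {D, E}: haulage cost 45 + fixed 13 = 58.
Compare {C, D, E}: haulage cost 41 + fixed 17 = 58.
Compare {E}: haulage cost 51 + fixed 8 = 59.
All other subsets cost ≥ 58. Minimum total cost: 53.

53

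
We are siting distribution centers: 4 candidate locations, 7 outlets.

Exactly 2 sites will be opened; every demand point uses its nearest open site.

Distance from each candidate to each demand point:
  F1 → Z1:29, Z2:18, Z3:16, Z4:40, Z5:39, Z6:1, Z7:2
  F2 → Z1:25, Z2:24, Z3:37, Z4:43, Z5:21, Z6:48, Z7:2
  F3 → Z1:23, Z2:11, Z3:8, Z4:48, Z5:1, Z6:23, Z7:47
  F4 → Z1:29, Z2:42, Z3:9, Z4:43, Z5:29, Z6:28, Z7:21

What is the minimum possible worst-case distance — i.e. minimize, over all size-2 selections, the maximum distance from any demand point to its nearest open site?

40

Open {F1, F2}.
  Farthest demand point is Z4 at distance 40 (to F1); all others are ≤ 40.
With {F1, F3} the worst case is 40.
With {F1, F4} the worst case is 40.
No size-2 selection achieves below 40.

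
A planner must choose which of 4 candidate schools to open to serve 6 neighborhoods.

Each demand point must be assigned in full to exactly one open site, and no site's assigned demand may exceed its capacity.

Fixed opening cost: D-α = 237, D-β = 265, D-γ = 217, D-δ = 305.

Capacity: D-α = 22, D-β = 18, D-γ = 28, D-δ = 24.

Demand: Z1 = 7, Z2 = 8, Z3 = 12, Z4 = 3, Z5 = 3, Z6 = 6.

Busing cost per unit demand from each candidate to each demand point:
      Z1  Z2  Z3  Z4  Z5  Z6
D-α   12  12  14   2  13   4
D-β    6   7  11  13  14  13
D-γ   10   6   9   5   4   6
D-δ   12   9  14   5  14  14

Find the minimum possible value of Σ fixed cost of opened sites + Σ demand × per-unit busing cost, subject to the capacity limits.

Open {D-α, D-γ}; cheapest assignment that respects the capacities:
  D-α (cap 22, load 16): Z1, Z4, Z6 — cost 7×12 + 3×2 + 6×4 = 114
  D-γ (cap 28, load 23): Z2, Z3, Z5 — cost 8×6 + 12×9 + 3×4 = 168
  Shipping 282, fixed 454 → total 736.
  Any other capacity-feasible assignment to {D-α, D-γ} ships for at least 282.
Compare {D-β, D-γ}: its best feasible assignment gives total 751.
Compare {D-γ, D-δ}: its best feasible assignment gives total 835.
Every other set of open sites that can feasibly serve all demand totals ≥ 751 even under its best assignment. Minimum: 736.

736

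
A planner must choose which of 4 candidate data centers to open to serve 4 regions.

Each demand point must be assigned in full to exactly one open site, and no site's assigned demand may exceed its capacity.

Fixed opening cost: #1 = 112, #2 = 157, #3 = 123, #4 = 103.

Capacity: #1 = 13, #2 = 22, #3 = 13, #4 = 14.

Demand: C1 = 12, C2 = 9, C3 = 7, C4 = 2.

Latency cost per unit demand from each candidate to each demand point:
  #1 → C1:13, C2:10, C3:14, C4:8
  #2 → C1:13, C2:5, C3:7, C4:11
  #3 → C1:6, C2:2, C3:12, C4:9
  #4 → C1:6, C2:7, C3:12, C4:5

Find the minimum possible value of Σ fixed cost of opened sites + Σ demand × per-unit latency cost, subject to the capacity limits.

436

Open {#2, #4}; cheapest assignment that respects the capacities:
  #2 (cap 22, load 16): C2, C3 — cost 9×5 + 7×7 = 94
  #4 (cap 14, load 14): C1, C4 — cost 12×6 + 2×5 = 82
  Shipping 176, fixed 260 → total 436.
  Any other capacity-feasible assignment to {#2, #4} ships for at least 176.
Compare {#2, #3}: its best feasible assignment gives total 468.
Compare {#2, #3, #4}: its best feasible assignment gives total 532.
Every other set of open sites that can feasibly serve all demand totals ≥ 468 even under its best assignment. Minimum: 436.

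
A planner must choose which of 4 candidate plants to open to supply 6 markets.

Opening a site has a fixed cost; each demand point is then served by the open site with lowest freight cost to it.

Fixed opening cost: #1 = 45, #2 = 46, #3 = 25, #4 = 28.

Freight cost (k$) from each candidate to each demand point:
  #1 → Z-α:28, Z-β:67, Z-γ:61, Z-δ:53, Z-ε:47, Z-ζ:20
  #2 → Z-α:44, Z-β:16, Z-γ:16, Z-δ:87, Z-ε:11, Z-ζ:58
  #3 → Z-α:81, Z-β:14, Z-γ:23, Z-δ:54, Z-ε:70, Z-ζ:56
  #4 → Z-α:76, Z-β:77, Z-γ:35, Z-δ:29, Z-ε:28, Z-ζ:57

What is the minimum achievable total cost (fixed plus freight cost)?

Open {#1, #2}: assign each demand point to its cheapest open site.
  Z-α→#1 28, Z-β→#2 16, Z-γ→#2 16, Z-δ→#1 53, Z-ε→#2 11, Z-ζ→#1 20
  freight cost 144, fixed 91 → total 235.
Compare {#1, #2, #4}: freight cost 120 + fixed 119 = 239.
Compare {#1, #3, #4}: freight cost 142 + fixed 98 = 240.
Compare {#2, #4}: freight cost 173 + fixed 74 = 247.
All other subsets cost ≥ 239. Minimum total cost: 235.

235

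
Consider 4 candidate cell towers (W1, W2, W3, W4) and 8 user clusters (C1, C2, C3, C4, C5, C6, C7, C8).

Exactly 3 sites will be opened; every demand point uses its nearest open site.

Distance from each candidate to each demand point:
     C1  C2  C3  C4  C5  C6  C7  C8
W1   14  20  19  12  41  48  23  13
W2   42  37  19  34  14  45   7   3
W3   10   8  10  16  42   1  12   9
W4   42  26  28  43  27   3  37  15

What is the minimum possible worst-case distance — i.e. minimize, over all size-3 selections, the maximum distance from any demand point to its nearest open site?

14

Open {W1, W2, W3}.
  Farthest demand point is C5 at distance 14 (to W2); all others are ≤ 14.
With {W2, W3, W4} the worst case is 16.
With {W1, W2, W4} the worst case is 20.
No size-3 selection achieves below 14.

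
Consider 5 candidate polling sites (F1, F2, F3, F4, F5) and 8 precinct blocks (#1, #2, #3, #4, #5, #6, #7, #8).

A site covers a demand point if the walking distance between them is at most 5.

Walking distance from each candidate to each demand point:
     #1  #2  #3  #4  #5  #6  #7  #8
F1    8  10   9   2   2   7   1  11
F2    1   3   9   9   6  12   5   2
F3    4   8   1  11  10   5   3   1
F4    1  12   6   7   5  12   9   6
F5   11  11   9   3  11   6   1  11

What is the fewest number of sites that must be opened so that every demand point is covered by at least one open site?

3

Coverage sets (demand points within 5 of each site):
  F1: {#4, #5, #7}
  F2: {#1, #2, #7, #8}
  F3: {#1, #3, #6, #7, #8}
  F4: {#1, #5}
  F5: {#4, #7}
No 2 sites suffice: every size-2 union leaves at least one demand point uncovered.
But {F1, F2, F3} covers everything, so the minimum is 3.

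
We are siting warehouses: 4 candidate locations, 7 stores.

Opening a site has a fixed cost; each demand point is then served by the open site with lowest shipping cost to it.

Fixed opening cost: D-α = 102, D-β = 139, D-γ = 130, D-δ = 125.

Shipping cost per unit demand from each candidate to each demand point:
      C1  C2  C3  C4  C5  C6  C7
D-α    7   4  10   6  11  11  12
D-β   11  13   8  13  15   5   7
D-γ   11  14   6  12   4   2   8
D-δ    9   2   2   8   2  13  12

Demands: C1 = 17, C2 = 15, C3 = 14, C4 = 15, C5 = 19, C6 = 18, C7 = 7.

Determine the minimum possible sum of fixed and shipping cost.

716

Open {D-γ, D-δ}: assign each demand point to its cheapest open site.
  C1→D-δ 17×9=153, C2→D-δ 15×2=30, C3→D-δ 14×2=28, C4→D-δ 15×8=120, C5→D-δ 19×2=38, C6→D-γ 18×2=36, C7→D-γ 7×8=56
  shipping cost 461, fixed 255 → total 716.
Compare {D-α, D-γ}: shipping cost 521 + fixed 232 = 753.
Compare {D-α, D-γ, D-δ}: shipping cost 397 + fixed 357 = 754.
Compare {D-β, D-δ}: shipping cost 508 + fixed 264 = 772.
All other subsets cost ≥ 753. Minimum total cost: 716.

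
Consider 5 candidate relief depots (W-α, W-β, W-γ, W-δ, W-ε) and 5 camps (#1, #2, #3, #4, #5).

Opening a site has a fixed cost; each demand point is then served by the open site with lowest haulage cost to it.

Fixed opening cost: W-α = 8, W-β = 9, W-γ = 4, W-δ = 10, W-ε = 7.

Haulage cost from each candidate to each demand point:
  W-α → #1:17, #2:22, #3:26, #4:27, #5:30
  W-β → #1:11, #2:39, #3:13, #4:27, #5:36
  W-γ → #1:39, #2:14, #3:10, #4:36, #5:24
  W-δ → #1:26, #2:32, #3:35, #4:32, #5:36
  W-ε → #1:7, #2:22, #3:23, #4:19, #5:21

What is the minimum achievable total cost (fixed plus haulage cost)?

82

Open {W-γ, W-ε}: assign each demand point to its cheapest open site.
  #1→W-ε 7, #2→W-γ 14, #3→W-γ 10, #4→W-ε 19, #5→W-ε 21
  haulage cost 71, fixed 11 → total 82.
Compare {W-α, W-γ, W-ε}: haulage cost 71 + fixed 19 = 90.
Compare {W-β, W-γ, W-ε}: haulage cost 71 + fixed 20 = 91.
Compare {W-γ, W-δ, W-ε}: haulage cost 71 + fixed 21 = 92.
All other subsets cost ≥ 90. Minimum total cost: 82.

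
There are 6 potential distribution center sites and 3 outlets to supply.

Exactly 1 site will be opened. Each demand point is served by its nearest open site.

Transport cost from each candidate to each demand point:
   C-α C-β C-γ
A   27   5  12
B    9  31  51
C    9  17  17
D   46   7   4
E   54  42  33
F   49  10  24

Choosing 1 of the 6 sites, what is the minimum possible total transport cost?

Open {C}.
  C-α→C 9, C-β→C 17, C-γ→C 17  ⇒ total 43.
Compare {A}: total 44.
Compare {D}: total 57.
No size-1 selection does better; minimum is 43.

43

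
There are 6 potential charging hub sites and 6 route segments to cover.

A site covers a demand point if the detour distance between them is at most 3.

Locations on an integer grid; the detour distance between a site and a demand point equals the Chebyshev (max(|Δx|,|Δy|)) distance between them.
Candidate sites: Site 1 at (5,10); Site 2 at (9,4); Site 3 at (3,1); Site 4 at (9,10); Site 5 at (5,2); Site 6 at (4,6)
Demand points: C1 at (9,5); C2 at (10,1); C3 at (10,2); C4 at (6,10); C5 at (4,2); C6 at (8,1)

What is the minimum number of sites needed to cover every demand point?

Coverage sets (demand points within 3 of each site):
  Site 1: {C4}
  Site 2: {C1, C2, C3, C6}
  Site 3: {C5}
  Site 4: {C4}
  Site 5: {C5, C6}
  Site 6: {}
No 2 sites suffice: every size-2 union leaves at least one demand point uncovered.
But {Site 1, Site 2, Site 3} covers everything, so the minimum is 3.

3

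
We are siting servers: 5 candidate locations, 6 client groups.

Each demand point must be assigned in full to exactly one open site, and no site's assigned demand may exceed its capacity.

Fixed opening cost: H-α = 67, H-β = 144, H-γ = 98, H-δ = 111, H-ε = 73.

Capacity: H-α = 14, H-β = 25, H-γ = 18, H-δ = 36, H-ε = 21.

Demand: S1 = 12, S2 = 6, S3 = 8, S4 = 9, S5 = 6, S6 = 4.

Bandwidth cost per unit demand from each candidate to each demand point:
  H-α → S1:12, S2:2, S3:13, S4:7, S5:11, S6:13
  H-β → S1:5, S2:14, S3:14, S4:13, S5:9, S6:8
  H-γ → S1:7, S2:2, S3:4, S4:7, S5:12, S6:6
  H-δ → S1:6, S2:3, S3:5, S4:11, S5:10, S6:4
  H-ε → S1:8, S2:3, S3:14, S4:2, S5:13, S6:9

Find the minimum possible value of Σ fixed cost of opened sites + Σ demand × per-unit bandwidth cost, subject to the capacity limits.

408

Open {H-δ, H-ε}; cheapest assignment that respects the capacities:
  H-δ (cap 36, load 36): S1, S2, S3, S5, S6 — cost 12×6 + 6×3 + 8×5 + 6×10 + 4×4 = 206
  H-ε (cap 21, load 9): S4 — cost 9×2 = 18
  Shipping 224, fixed 184 → total 408.
  Any other capacity-feasible assignment to {H-δ, H-ε} ships for at least 224.
Compare {H-α, H-δ}: its best feasible assignment gives total 447.
Compare {H-α, H-δ, H-ε}: its best feasible assignment gives total 469.
Every other set of open sites that can feasibly serve all demand totals ≥ 447 even under its best assignment. Minimum: 408.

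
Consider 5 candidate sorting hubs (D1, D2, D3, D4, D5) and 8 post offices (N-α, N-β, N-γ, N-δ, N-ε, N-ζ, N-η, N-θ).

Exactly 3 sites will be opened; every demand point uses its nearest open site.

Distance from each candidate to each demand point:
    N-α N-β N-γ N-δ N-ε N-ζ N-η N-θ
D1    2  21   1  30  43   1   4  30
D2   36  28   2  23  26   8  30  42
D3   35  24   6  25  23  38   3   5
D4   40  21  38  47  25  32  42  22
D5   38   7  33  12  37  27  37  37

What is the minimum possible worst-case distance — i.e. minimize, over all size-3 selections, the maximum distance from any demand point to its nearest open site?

23

Open {D1, D2, D3}.
  Farthest demand point is N-δ at distance 23 (to D2); all others are ≤ 23.
With {D1, D3, D5} the worst case is 23.
With {D1, D2, D4} the worst case is 25.
No size-3 selection achieves below 23.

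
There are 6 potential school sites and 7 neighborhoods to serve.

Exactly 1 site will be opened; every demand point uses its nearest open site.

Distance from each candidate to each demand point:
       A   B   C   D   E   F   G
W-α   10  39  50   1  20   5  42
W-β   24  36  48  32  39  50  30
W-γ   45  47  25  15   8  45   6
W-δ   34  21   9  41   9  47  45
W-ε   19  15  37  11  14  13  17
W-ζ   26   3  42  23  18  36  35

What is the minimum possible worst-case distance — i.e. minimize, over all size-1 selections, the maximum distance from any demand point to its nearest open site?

37

Open {W-ε}.
  Farthest demand point is C at distance 37 (to W-ε); all others are ≤ 37.
With {W-ζ} the worst case is 42.
With {W-γ} the worst case is 47.
No size-1 selection achieves below 37.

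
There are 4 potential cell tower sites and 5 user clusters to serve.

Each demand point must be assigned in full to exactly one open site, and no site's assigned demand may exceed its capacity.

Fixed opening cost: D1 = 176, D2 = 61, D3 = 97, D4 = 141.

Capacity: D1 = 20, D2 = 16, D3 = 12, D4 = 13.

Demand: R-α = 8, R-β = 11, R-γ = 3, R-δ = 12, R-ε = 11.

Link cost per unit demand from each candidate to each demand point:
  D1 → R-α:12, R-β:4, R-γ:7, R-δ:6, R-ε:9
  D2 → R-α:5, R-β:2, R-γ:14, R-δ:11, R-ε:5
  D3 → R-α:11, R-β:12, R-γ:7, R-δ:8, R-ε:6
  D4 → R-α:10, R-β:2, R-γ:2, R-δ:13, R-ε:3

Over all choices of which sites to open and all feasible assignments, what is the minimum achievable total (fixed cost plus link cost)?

632

Open {D1, D2, D3}; cheapest assignment that respects the capacities:
  D1 (cap 20, load 20): R-α, R-δ — cost 8×12 + 12×6 = 168
  D2 (cap 16, load 14): R-β, R-γ — cost 11×2 + 3×14 = 64
  D3 (cap 12, load 11): R-ε — cost 11×6 = 66
  Shipping 298, fixed 334 → total 632.
  Any other capacity-feasible assignment to {D1, D2, D3} ships for at least 298.
Compare {D1, D2, D4}: its best feasible assignment gives total 643.
Compare {D1, D2, D3, D4}: its best feasible assignment gives total 696.
Every other set of open sites that can feasibly serve all demand totals ≥ 643 even under its best assignment. Minimum: 632.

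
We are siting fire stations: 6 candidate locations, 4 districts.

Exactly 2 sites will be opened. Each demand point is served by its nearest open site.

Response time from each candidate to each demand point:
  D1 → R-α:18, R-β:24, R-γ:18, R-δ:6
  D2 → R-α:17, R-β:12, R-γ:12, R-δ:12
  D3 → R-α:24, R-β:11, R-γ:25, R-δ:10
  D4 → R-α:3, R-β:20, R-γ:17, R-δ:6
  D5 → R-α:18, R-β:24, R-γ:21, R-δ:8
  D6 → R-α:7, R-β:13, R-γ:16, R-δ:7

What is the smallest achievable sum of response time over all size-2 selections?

33

Open {D2, D4}.
  R-α→D4 3, R-β→D2 12, R-γ→D2 12, R-δ→D4 6  ⇒ total 33.
Compare {D3, D4}: total 37.
Compare {D2, D6}: total 38.
No size-2 selection does better; minimum is 33.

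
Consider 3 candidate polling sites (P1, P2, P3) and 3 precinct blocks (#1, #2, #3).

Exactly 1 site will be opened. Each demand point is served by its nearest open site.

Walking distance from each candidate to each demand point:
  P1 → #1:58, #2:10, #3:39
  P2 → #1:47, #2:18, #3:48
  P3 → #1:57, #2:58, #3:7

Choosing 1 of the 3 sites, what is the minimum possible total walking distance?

Open {P1}.
  #1→P1 58, #2→P1 10, #3→P1 39  ⇒ total 107.
Compare {P2}: total 113.
Compare {P3}: total 122.

107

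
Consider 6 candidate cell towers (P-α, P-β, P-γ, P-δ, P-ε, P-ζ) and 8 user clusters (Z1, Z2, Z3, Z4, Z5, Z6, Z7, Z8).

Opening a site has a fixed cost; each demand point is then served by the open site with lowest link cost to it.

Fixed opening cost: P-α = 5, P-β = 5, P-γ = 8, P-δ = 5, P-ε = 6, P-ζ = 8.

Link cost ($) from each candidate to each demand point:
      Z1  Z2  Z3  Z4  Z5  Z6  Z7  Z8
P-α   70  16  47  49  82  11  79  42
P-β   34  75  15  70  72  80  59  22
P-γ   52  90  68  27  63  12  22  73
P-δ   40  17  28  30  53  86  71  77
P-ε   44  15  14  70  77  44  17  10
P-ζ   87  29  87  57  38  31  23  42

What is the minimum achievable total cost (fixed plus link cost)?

Open {P-β, P-γ, P-ε, P-ζ}: assign each demand point to its cheapest open site.
  Z1→P-β 34, Z2→P-ε 15, Z3→P-ε 14, Z4→P-γ 27, Z5→P-ζ 38, Z6→P-γ 12, Z7→P-ε 17, Z8→P-ε 10
  link cost 167, fixed 27 → total 194.
Compare {P-α, P-β, P-γ, P-ε, P-ζ}: link cost 166 + fixed 32 = 198.
Compare {P-α, P-β, P-δ, P-ε, P-ζ}: link cost 169 + fixed 29 = 198.
Compare {P-γ, P-ε, P-ζ}: link cost 177 + fixed 22 = 199.
All other subsets cost ≥ 198. Minimum total cost: 194.

194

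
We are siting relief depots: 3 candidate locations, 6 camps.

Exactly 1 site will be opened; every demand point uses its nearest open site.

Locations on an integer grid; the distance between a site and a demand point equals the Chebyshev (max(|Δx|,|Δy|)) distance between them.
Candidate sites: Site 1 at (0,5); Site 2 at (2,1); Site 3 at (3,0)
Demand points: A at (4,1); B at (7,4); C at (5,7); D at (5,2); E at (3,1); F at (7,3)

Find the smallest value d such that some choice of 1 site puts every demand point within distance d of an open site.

6

Open {Site 2}.
  Farthest demand point is C at distance 6 (to Site 2); all others are ≤ 6.
With {Site 1} the worst case is 7.
With {Site 3} the worst case is 7.
No size-1 selection achieves below 6.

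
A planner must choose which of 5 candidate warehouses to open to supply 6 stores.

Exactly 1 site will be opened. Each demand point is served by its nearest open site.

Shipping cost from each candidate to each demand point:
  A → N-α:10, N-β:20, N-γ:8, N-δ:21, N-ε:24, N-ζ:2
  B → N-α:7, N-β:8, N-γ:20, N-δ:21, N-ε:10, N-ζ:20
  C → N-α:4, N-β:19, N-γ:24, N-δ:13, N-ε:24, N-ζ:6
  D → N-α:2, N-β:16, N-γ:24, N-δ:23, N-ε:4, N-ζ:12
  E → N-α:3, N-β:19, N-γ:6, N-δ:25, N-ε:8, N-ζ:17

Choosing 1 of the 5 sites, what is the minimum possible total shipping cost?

78

Open {E}.
  N-α→E 3, N-β→E 19, N-γ→E 6, N-δ→E 25, N-ε→E 8, N-ζ→E 17  ⇒ total 78.
Compare {D}: total 81.
Compare {A}: total 85.
No size-1 selection does better; minimum is 78.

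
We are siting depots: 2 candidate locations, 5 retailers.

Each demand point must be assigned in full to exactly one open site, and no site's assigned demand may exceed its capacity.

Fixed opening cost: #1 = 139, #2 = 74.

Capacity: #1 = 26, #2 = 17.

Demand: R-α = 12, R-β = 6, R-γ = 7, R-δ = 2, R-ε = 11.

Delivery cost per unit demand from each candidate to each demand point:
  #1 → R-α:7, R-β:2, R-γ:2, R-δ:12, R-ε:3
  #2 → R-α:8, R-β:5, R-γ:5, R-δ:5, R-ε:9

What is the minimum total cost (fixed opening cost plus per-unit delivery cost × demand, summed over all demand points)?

378

Open {#1, #2}; cheapest assignment that respects the capacities:
  #1 (cap 26, load 24): R-β, R-γ, R-ε — cost 6×2 + 7×2 + 11×3 = 59
  #2 (cap 17, load 14): R-α, R-δ — cost 12×8 + 2×5 = 106
  Shipping 165, fixed 213 → total 378.
  Any other capacity-feasible assignment to {#1, #2} ships for at least 165.
Total demand is 38 and no other set of sites has combined capacity ≥ 38, so {#1, #2} is the only feasible choice of open sites. Minimum: 378.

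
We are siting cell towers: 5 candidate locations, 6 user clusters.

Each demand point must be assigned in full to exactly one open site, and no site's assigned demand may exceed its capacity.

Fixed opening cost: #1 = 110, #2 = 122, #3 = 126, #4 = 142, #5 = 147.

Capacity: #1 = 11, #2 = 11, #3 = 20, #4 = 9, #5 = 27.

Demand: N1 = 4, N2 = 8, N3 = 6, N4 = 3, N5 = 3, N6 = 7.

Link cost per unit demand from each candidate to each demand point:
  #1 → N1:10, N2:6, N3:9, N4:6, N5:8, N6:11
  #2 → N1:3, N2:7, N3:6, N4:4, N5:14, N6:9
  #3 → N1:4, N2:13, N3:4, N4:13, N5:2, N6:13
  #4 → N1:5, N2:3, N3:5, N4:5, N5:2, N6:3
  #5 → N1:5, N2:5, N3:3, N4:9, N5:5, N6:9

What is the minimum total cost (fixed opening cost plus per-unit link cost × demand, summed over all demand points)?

Open {#2, #5}; cheapest assignment that respects the capacities:
  #2 (cap 11, load 7): N1, N4 — cost 4×3 + 3×4 = 24
  #5 (cap 27, load 24): N2, N3, N5, N6 — cost 8×5 + 6×3 + 3×5 + 7×9 = 136
  Shipping 160, fixed 269 → total 429.
  Any other capacity-feasible assignment to {#2, #5} ships for at least 160.
Compare {#4, #5}: its best feasible assignment gives total 430.
Compare {#1, #3}: its best feasible assignment gives total 439.
Every other set of open sites that can feasibly serve all demand totals ≥ 430 even under its best assignment. Minimum: 429.

429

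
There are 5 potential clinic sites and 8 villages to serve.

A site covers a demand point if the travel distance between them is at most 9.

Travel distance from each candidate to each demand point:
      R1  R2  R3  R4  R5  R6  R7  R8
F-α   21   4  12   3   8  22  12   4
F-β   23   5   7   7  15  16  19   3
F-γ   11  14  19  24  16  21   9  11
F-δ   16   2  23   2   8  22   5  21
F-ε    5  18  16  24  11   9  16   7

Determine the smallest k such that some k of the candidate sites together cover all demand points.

3

Coverage sets (demand points within 9 of each site):
  F-α: {R2, R4, R5, R8}
  F-β: {R2, R3, R4, R8}
  F-γ: {R7}
  F-δ: {R2, R4, R5, R7}
  F-ε: {R1, R6, R8}
No 2 sites suffice: every size-2 union leaves at least one demand point uncovered.
But {F-β, F-δ, F-ε} covers everything, so the minimum is 3.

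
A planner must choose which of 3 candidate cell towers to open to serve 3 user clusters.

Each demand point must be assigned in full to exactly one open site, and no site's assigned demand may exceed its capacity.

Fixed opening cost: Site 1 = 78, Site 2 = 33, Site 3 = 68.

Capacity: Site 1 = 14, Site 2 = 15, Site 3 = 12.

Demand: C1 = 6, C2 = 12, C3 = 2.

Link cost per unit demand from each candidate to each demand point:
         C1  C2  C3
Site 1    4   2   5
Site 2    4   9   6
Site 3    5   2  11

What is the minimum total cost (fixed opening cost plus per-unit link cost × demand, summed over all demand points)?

Open {Site 2, Site 3}; cheapest assignment that respects the capacities:
  Site 2 (cap 15, load 8): C1, C3 — cost 6×4 + 2×6 = 36
  Site 3 (cap 12, load 12): C2 — cost 12×2 = 24
  Shipping 60, fixed 101 → total 161.
  Any other capacity-feasible assignment to {Site 2, Site 3} ships for at least 60.
Compare {Site 1, Site 2}: its best feasible assignment gives total 169.
Compare {Site 1, Site 3}: its best feasible assignment gives total 204.
Every other set of open sites that can feasibly serve all demand totals ≥ 169 even under its best assignment. Minimum: 161.

161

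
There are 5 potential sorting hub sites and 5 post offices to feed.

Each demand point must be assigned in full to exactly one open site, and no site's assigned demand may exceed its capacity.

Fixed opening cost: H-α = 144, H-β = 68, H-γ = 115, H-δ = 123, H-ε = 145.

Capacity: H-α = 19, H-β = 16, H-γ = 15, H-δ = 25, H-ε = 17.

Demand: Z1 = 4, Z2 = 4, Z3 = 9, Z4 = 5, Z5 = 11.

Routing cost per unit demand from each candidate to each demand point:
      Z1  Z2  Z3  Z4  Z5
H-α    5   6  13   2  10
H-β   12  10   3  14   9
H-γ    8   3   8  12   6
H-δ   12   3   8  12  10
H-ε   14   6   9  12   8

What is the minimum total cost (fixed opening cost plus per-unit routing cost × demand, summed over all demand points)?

448

Open {H-β, H-δ}; cheapest assignment that respects the capacities:
  H-β (cap 16, load 13): Z1, Z3 — cost 4×12 + 9×3 = 75
  H-δ (cap 25, load 20): Z2, Z4, Z5 — cost 4×3 + 5×12 + 11×10 = 182
  Shipping 257, fixed 191 → total 448.
  Any other capacity-feasible assignment to {H-β, H-δ} ships for at least 257.
Compare {H-α, H-β, H-γ}: its best feasible assignment gives total 462.
Compare {H-α, H-β}: its best feasible assignment gives total 463.
Every other set of open sites that can feasibly serve all demand totals ≥ 462 even under its best assignment. Minimum: 448.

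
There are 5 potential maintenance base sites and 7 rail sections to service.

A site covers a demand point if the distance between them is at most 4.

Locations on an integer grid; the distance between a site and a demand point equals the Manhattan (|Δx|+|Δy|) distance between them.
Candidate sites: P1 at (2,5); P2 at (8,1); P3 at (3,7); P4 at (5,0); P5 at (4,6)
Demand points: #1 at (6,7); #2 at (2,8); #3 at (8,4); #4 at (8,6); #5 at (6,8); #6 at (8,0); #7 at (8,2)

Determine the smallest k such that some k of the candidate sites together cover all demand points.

Coverage sets (demand points within 4 of each site):
  P1: {#2}
  P2: {#3, #6, #7}
  P3: {#1, #2, #5}
  P4: {#6}
  P5: {#1, #2, #4, #5}
No single site covers all 7 demand points.
But {P2, P5} covers everything, so the minimum is 2.

2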